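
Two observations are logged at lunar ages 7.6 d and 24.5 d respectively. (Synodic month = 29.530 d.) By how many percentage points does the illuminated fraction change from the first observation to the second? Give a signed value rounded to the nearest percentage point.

First observation: θ = 360°·7.6/29.530 = 92.7°, so f = 0.523.
Second observation: θ = 298.7°, f = 0.260.
Δf = 0.260 − 0.523 = -0.263, i.e. -26 pp.

-26 percentage points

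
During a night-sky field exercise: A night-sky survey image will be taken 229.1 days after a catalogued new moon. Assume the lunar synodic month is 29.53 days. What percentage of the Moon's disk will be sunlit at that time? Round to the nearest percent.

Reduce mod P: 229.1 − 7×29.53 = 22.39 d into the current lunation.
Phase angle: θ = 360°·(22.39 d)/(29.53 d) = 273.0°.
cos 273.0° = 0.052, so f = (1 − 0.052)/2 = 0.474, so 47%.

47%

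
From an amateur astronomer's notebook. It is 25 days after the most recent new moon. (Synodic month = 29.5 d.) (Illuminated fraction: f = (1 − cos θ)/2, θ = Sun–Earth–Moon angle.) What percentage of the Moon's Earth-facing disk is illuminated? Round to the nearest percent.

Elongation θ = 360° × 25/29.5 ≈ 305.1°.
With cos θ = 0.575, the lit fraction is (1 − 0.575)/2 ≈ 0.213, so 21%.

21%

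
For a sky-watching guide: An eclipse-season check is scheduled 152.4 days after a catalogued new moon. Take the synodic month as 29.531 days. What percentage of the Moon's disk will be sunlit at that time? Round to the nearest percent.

Reduce mod P: 152.4 − 5×29.531 = 4.75 d into the current lunation.
The Moon has covered 4.75/29.531 of its cycle, so θ ≈ 360° × 4.75/29.531 = 57.8°.
Illuminated fraction = (1 − cos 57.8°)/2 = (1 − 0.532)/2 ≈ 0.234, so 23%.

23%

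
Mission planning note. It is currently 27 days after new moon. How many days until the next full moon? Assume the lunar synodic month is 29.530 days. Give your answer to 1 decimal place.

Full moon occurs at elongation 180°, i.e. at age 29.530 × 180/360 = 14.765 d.
Already past this cycle's full moon; the next is at 14.765 + 29.530 = 44.295 d, so 44.295 − 27 = 17.295 days.

17.3 days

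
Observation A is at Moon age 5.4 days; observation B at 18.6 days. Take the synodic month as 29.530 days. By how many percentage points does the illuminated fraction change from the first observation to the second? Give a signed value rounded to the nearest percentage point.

+55 percentage points

First observation: θ = 360°·5.4/29.530 = 65.8°, so f = 0.295.
Second observation: θ = 226.8°, f = 0.843.
Δf = 0.843 − 0.295 = +0.547, i.e. +55 pp.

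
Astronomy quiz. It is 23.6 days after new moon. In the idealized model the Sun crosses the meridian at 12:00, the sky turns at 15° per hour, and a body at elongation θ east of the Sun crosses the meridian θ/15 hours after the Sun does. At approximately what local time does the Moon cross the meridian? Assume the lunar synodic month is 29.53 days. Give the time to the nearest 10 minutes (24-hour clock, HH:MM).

07:10

Elongation θ = 360° × 23.6/29.53 ≈ 287.7°.
The Moon trails the Sun by θ/15 = 287.7/15 ≈ 19.18 hours.
12:00 + 19.180 h ≈ 07:11 → 07:10 to the nearest ten minutes.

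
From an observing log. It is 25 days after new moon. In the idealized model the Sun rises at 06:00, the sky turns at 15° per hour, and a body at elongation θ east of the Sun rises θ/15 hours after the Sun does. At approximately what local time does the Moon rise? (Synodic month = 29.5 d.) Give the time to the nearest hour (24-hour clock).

02:00

Phase angle: θ = 360°·(25 d)/(29.5 d) = 305.1°.
At 15° of sky rotation per hour, 305.1° corresponds to a 20.34 h lag.
06:00 + 20.34 h ≈ 02:20 → 02:00 to the nearest hour.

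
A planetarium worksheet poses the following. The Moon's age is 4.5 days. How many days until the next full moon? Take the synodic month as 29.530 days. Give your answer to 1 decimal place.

10.3 days

Full moon occurs at elongation 180°, i.e. at age 29.530 × 180/360 = 14.765 d.
So 10.265 days remain (14.765 − 4.5).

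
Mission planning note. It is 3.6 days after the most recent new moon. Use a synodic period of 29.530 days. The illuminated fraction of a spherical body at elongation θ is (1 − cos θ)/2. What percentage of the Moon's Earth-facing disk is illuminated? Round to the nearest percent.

14%

Phase angle: θ = 360°·(3.6 d)/(29.530 d) = 43.9°.
Illuminated fraction = (1 − cos 43.9°)/2 = (1 − 0.721)/2 ≈ 0.140, so 14%.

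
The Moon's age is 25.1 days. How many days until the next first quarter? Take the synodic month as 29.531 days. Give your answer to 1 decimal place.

11.8 days

First quarter is 0.25 of the way through the cycle: age 0.25 × 29.531 = 7.383 d.
Already past this cycle's first quarter; the next is at 7.383 + 29.531 = 36.914 d, so 36.914 − 25.1 = 11.814 days.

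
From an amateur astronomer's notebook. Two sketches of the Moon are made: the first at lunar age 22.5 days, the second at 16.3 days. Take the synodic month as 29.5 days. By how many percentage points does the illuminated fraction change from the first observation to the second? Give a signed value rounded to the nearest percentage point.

+51 percentage points

θ₁ = 360° × 22.5/29.5 = 274.6°, f₁ = (1 − cos θ₁)/2 = 0.460.
θ₂ = 360° × 16.3/29.5 = 198.9°, f₂ = (1 − cos θ₂)/2 = 0.973.
Change = f₂ − f₁ = +0.513 → +51 percentage points.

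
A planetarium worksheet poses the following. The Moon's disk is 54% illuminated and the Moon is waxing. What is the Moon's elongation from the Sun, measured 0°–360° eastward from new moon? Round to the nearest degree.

95°

From f = (1 − cos θ)/2: cos θ = 1 − 2×0.54 = -0.080; arccos → 94.6°.
Before full moon the principal value applies: θ = 94.6°.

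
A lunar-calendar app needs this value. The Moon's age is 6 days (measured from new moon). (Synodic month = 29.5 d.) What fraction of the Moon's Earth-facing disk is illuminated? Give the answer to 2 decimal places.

0.36

Elongation θ = 360° × 6/29.5 ≈ 73.2°.
Illuminated fraction = (1 − cos 73.2°)/2 = (1 − 0.289)/2 ≈ 0.356.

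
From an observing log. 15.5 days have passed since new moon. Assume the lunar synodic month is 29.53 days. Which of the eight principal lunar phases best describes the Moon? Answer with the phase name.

full moon

At 15.5/29.53 of the cycle, θ ≈ 189° — the full moon range.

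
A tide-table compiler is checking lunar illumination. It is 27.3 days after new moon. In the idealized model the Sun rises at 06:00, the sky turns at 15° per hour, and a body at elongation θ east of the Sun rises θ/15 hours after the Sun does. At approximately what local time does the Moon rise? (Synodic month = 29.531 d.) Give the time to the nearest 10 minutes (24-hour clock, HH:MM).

04:10

Elongation θ = 360° × 27.3/29.531 ≈ 332.8°.
At 15° of sky rotation per hour, 332.8° corresponds to a 22.19 h lag.
06:00 + 22.187 h ≈ 04:11 → 04:10 to the nearest ten minutes.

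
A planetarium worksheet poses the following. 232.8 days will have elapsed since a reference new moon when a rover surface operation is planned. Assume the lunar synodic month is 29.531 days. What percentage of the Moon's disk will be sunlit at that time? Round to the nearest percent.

232.8/29.531 = 7.883 lunations, so 7 complete cycles and 26.08 d into the next.
Elongation θ = 360° × 26.08/29.531 ≈ 318.0°.
cos 318.0° = 0.743, so f = (1 − 0.743)/2 = 0.129, so 13%.

13%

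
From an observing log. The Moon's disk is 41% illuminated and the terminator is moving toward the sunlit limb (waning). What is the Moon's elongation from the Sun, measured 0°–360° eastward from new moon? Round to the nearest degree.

cos θ = 1 − 2f = 0.180, giving a principal value of 79.6°.
Since the Moon is past full (waning), take the reflex angle: θ = 360° − 79.6° = 280.4°.

280°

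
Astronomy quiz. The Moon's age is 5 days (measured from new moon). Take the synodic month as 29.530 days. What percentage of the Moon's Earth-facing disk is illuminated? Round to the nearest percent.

26%

Phase angle: θ = 360°·(5 d)/(29.530 d) = 61.0°.
Illuminated fraction = (1 − cos 61.0°)/2 = (1 − 0.485)/2 ≈ 0.257, so 26%.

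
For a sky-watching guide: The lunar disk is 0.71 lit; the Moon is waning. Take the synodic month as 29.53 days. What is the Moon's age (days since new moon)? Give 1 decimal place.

cos θ = 1 − 2f = -0.420, giving a principal value of 114.8°.
A waning Moon lies in 180°–360°, so θ = 360° − 114.8° = 245.2°.
Age = 29.53 × 245.2°/360° ≈ 20.11 days.

20.1 days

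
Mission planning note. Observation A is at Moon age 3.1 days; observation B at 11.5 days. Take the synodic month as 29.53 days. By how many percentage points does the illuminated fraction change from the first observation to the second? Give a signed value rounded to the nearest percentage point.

θ₁ = 360° × 3.1/29.53 = 37.8°, f₁ = (1 − cos θ₁)/2 = 0.105.
θ₂ = 360° × 11.5/29.53 = 140.2°, f₂ = (1 − cos θ₂)/2 = 0.884.
Change = f₂ − f₁ = +0.779 → +78 percentage points.

+78 pp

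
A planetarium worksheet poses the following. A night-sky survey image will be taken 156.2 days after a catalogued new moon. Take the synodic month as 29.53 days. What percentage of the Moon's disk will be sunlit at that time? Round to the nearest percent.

156.2/29.53 = 5.290 lunations, so 5 complete cycles and 8.55 d into the next.
Elongation θ = 360° × 8.55/29.53 ≈ 104.2°.
Illuminated fraction = (1 − cos 104.2°)/2 = (1 − (-0.246))/2 ≈ 0.623, so 62%.

62%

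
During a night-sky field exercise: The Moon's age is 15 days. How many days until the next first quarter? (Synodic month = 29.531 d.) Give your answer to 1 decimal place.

First quarter is 0.25 of the way through the cycle: age 0.25 × 29.531 = 7.383 d.
Already past this cycle's first quarter; the next is at 7.383 + 29.531 = 36.914 d, so 36.914 − 15 = 21.914 days.

21.9 days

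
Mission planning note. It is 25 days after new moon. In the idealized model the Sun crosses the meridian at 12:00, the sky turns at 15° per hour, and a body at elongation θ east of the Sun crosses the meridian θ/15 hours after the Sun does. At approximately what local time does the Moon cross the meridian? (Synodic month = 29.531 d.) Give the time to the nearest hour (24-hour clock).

08:00

The Moon has covered 25/29.531 of its cycle, so θ ≈ 360° × 25/29.531 = 304.8°.
At 15° of sky rotation per hour, 304.8° corresponds to a 20.32 h lag.
12:00 + 20.32 h ≈ 08:19 → 08:00 to the nearest hour.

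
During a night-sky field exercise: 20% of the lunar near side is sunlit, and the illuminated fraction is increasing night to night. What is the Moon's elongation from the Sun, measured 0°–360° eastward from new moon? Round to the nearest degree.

Invert f = (1 − cos θ)/2 to get cos θ = 1 − 2(0.20) = 0.600, hence θ₀ = arccos 0.600 = 53.1°.
Before full moon the principal value applies: θ = 53.1°.

53°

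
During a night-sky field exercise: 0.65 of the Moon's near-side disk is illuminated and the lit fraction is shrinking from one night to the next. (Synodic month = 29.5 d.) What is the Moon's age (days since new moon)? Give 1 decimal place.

cos θ = 1 − 2f = -0.300, giving a principal value of 107.5°.
Since the Moon is past full (waning), take the reflex angle: θ = 360° − 107.5° = 252.5°.
At 360°/29.5 d per day, 252.5° corresponds to 20.69 days.

20.7 days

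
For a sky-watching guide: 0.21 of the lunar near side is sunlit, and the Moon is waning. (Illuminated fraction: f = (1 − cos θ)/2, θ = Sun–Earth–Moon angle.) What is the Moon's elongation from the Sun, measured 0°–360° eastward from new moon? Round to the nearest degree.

305°

From f = (1 − cos θ)/2: cos θ = 1 − 2×0.21 = 0.580; arccos → 54.5°.
Waning ⇒ past full, so θ = 360° − 54.5° = 305.5°.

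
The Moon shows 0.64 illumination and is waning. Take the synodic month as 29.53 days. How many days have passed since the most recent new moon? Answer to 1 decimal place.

20.8 days

From f = (1 − cos θ)/2: cos θ = 1 − 2×0.64 = -0.280; arccos → 106.3°.
Waning ⇒ past full, so θ = 360° − 106.3° = 253.7°.
That fraction of the synodic month is 253.7/360 × 29.53 d ≈ 20.81 d.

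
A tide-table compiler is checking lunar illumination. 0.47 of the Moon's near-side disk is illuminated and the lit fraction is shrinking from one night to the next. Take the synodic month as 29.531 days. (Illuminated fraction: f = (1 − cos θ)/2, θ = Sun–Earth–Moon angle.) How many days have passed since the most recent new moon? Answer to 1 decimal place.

22.4 days

cos θ = 1 − 2f = 0.060, giving a principal value of 86.6°.
Since the Moon is past full (waning), take the reflex angle: θ = 360° − 86.6° = 273.4°.
That fraction of the synodic month is 273.4/360 × 29.531 d ≈ 22.43 d.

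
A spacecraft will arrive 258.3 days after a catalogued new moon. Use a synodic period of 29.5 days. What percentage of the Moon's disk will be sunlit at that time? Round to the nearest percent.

Reduce mod P: 258.3 − 8×29.5 = 22.30 d into the current lunation.
Phase angle: θ = 360°·(22.30 d)/(29.5 d) = 272.1°.
With cos θ = 0.037, the lit fraction is (1 − 0.037)/2 ≈ 0.481, so 48%.

48%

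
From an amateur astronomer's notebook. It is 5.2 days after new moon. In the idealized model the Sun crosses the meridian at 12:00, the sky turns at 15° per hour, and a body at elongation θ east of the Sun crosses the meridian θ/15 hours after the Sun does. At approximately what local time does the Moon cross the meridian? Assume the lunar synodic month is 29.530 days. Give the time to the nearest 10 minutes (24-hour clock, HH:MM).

Elongation θ = 360° × 5.2/29.530 ≈ 63.4°.
Delay after the Sun = 63.4° / (15°/h) ≈ 4.23 h.
12:00 + 4.226 h ≈ 16:14 → 16:10 to the nearest ten minutes.

16:10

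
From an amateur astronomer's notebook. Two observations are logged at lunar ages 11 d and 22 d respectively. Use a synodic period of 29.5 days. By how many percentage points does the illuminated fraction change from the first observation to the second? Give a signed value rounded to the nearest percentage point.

-34 pp

θ₁ = 360° × 11/29.5 = 134.2°, f₁ = (1 − cos θ₁)/2 = 0.849.
θ₂ = 360° × 22/29.5 = 268.5°, f₂ = (1 − cos θ₂)/2 = 0.513.
Change = f₂ − f₁ = -0.336 → -34 percentage points.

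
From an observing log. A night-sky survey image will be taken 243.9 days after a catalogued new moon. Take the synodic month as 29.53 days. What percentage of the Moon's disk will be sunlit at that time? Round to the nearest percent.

53%

243.9/29.53 = 8.259 lunations, so 8 complete cycles and 7.66 d into the next.
The Moon has covered 7.66/29.53 of its cycle, so θ ≈ 360° × 7.66/29.53 = 93.4°.
cos 93.4° = (-0.059), so f = (1 − (-0.059))/2 = 0.530, so 53%.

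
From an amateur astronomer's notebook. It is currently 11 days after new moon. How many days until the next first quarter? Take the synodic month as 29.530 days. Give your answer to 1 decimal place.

25.9 days

First quarter occurs at elongation 90°, i.e. at age 29.530 × 90/360 = 7.383 d.
This lunation's first quarter (7.383 d) has passed, so add one period: 36.913 − 11 = 25.913 days.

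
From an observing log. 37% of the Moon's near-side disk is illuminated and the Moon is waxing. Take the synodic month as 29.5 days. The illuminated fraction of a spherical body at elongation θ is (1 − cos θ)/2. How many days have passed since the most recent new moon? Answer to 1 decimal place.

From f = (1 − cos θ)/2: cos θ = 1 − 2×0.37 = 0.260; arccos → 74.9°.
Waxing ⇒ before full, so θ = 74.9°.
Age = 29.5 × 74.9°/360° ≈ 6.14 days.

6.1 days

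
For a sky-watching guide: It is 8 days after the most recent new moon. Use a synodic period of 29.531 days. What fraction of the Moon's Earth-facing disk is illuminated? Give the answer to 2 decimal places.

Phase angle: θ = 360°·(8 d)/(29.531 d) = 97.5°.
cos 97.5° = (-0.131), so f = (1 − (-0.131))/2 = 0.565.

0.57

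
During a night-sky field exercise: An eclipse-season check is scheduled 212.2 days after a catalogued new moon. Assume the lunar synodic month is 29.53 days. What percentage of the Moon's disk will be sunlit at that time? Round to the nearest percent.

212.2 d spans 7 complete synodic months (7 × 29.53 = 206.71 d) plus 5.49 d.
Elongation θ = 360° × 5.49/29.53 ≈ 66.9°.
Illuminated fraction = (1 − cos 66.9°)/2 = (1 − 0.392)/2 ≈ 0.304, so 30%.

30%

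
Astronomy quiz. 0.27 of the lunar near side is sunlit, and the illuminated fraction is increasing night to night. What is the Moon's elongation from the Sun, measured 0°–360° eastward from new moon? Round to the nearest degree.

63°

cos θ = 1 − 2f = 0.460, giving a principal value of 62.6°.
Before full moon the principal value applies: θ = 62.6°.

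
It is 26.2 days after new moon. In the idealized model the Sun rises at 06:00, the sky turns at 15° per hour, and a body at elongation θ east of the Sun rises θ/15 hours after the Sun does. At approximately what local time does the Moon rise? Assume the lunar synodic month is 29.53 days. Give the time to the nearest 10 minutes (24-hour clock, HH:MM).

Elongation θ = 360° × 26.2/29.53 ≈ 319.4°.
Delay after the Sun = 319.4° / (15°/h) ≈ 21.29 h.
06:00 + 21.294 h ≈ 03:18 → 03:20 to the nearest ten minutes.

03:20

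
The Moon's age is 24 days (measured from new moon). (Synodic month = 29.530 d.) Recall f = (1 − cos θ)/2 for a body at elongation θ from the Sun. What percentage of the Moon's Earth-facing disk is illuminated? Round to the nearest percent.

The Moon has covered 24/29.530 of its cycle, so θ ≈ 360° × 24/29.530 = 292.6°.
Illuminated fraction = (1 − cos 292.6°)/2 = (1 − 0.384)/2 ≈ 0.308, so 31%.

31%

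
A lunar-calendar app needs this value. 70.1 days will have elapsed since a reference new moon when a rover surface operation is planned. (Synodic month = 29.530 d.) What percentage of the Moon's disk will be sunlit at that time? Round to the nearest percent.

85%

70.1/29.530 = 2.374 lunations, so 2 complete cycles and 11.04 d into the next.
Phase angle: θ = 360°·(11.04 d)/(29.530 d) = 134.6°.
Illuminated fraction = (1 − cos 134.6°)/2 = (1 − (-0.702))/2 ≈ 0.851, so 85%.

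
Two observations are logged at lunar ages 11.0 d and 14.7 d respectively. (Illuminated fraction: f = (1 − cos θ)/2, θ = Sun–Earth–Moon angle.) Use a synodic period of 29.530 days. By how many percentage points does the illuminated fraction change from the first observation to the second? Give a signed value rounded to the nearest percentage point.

First observation: θ = 360°·11.0/29.530 = 134.1°, so f = 0.848.
Second observation: θ = 179.2°, f = 1.000.
Δf = 1.000 − 0.848 = +0.152, i.e. +15 pp.

+15 percentage points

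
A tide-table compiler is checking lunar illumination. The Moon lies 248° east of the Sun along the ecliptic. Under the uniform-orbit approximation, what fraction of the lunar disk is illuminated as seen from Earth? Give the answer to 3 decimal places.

0.687

Half-versine of 248°: (1 − (-0.375))/2 = 0.687.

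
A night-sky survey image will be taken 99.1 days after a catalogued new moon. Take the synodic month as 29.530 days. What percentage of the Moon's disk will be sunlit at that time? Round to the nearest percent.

81%

Reduce mod P: 99.1 − 3×29.530 = 10.51 d into the current lunation.
The Moon has covered 10.51/29.530 of its cycle, so θ ≈ 360° × 10.51/29.530 = 128.1°.
Illuminated fraction = (1 − cos 128.1°)/2 = (1 − (-0.617))/2 ≈ 0.809, so 81%.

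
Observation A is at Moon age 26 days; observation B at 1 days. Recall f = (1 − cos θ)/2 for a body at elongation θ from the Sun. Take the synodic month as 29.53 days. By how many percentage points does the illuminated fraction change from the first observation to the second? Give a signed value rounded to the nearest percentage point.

-12 percentage points

θ₁ = 360° × 26/29.53 = 317.0°, f₁ = (1 − cos θ₁)/2 = 0.135.
θ₂ = 360° × 1/29.53 = 12.2°, f₂ = (1 − cos θ₂)/2 = 0.011.
Change = f₂ − f₁ = -0.123 → -12 percentage points.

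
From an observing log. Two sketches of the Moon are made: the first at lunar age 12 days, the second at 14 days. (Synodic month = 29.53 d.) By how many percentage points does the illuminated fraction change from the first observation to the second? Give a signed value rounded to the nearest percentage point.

θ₁ = 360° × 12/29.53 = 146.3°, f₁ = (1 − cos θ₁)/2 = 0.916.
θ₂ = 360° × 14/29.53 = 170.7°, f₂ = (1 − cos θ₂)/2 = 0.993.
Change = f₂ − f₁ = +0.077 → +8 percentage points.

+8 pp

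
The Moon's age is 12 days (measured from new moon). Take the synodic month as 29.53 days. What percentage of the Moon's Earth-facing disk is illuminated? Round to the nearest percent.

Phase angle: θ = 360°·(12 d)/(29.53 d) = 146.3°.
With cos θ = (-0.832), the lit fraction is (1 − (-0.832))/2 ≈ 0.916, so 92%.

92%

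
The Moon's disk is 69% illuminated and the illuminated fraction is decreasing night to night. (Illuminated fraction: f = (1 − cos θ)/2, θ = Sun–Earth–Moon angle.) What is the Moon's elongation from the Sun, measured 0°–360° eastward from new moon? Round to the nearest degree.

248°

From f = (1 − cos θ)/2: cos θ = 1 − 2×0.69 = -0.380; arccos → 112.3°.
A waning Moon lies in 180°–360°, so θ = 360° − 112.3° = 247.7°.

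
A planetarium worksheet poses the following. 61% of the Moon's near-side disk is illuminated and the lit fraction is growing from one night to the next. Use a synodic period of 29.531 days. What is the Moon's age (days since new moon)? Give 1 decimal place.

Invert f = (1 − cos θ)/2 to get cos θ = 1 − 2(0.61) = -0.220, hence θ₀ = arccos -0.220 = 102.7°.
The Moon is waxing (0°–180°), so θ = 102.7° directly.
At 360°/29.531 d per day, 102.7° corresponds to 8.43 days.

8.4 days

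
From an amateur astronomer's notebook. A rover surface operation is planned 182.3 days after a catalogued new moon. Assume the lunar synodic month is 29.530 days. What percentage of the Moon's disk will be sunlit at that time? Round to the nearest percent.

182.3 d spans 6 complete synodic months (6 × 29.530 = 177.18 d) plus 5.12 d.
Elongation θ = 360° × 5.12/29.530 ≈ 62.4°.
cos 62.4° = 0.463, so f = (1 − 0.463)/2 = 0.268, so 27%.

27%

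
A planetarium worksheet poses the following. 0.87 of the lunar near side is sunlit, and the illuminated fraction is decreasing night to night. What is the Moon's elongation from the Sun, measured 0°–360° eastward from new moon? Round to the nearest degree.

Invert f = (1 − cos θ)/2 to get cos θ = 1 − 2(0.87) = -0.740, hence θ₀ = arccos -0.740 = 137.7°.
Waning ⇒ past full, so θ = 360° − 137.7° = 222.3°.

222°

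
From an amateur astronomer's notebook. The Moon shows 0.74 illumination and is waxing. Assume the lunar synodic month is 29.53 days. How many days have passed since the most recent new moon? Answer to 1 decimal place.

9.7 days

Invert f = (1 − cos θ)/2 to get cos θ = 1 − 2(0.74) = -0.480, hence θ₀ = arccos -0.480 = 118.7°.
Before full moon the principal value applies: θ = 118.7°.
That fraction of the synodic month is 118.7/360 × 29.53 d ≈ 9.74 d.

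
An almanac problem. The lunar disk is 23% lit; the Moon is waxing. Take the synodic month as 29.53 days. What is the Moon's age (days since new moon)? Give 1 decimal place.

Invert f = (1 − cos θ)/2 to get cos θ = 1 − 2(0.23) = 0.540, hence θ₀ = arccos 0.540 = 57.3°.
Waxing ⇒ before full, so θ = 57.3°.
That fraction of the synodic month is 57.3/360 × 29.53 d ≈ 4.70 d.

4.7 days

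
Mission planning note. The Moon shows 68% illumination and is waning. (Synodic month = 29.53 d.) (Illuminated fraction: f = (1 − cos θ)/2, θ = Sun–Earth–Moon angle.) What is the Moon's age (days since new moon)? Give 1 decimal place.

cos θ = 1 − 2f = -0.360, giving a principal value of 111.1°.
Since the Moon is past full (waning), take the reflex angle: θ = 360° − 111.1° = 248.9°.
That fraction of the synodic month is 248.9/360 × 29.53 d ≈ 20.42 d.

20.4 days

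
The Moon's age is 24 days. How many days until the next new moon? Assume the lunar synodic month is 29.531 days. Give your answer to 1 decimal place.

5.5 days

The next new moon completes the synodic month: 29.531 − 24 = 5.531 days.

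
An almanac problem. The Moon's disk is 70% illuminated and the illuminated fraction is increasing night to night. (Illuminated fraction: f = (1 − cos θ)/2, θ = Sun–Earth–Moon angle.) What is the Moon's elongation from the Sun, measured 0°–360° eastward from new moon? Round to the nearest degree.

cos θ = 1 − 2f = -0.400, giving a principal value of 113.6°.
Before full moon the principal value applies: θ = 113.6°.

114°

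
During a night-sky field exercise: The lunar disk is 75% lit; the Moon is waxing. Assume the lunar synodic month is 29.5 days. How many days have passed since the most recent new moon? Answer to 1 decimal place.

From f = (1 − cos θ)/2: cos θ = 1 − 2×0.75 = -0.500; arccos → 120.0°.
The Moon is waxing (0°–180°), so θ = 120.0° directly.
That fraction of the synodic month is 120.0/360 × 29.5 d ≈ 9.83 d.

9.8 days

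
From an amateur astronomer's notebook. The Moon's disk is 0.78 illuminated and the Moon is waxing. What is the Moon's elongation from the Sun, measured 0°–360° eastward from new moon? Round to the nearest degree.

From f = (1 − cos θ)/2: cos θ = 1 − 2×0.78 = -0.560; arccos → 124.1°.
Waxing ⇒ before full, so θ = 124.1°.

124°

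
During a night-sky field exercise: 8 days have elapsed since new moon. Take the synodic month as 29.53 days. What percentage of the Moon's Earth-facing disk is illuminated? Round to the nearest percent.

57%

Phase angle: θ = 360°·(8 d)/(29.53 d) = 97.5°.
Illuminated fraction = (1 − cos 97.5°)/2 = (1 − (-0.131))/2 ≈ 0.566, so 57%.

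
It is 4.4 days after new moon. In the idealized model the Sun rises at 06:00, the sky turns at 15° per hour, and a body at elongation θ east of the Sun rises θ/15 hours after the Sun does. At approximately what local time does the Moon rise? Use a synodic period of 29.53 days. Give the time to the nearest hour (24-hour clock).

10:00

Phase angle: θ = 360°·(4.4 d)/(29.53 d) = 53.6°.
Delay after the Sun = 53.6° / (15°/h) ≈ 3.58 h.
06:00 + 3.58 h ≈ 09:35 → 10:00 to the nearest hour.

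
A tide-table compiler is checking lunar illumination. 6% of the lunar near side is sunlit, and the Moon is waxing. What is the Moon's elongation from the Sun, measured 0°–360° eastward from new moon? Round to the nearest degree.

28°

cos θ = 1 − 2f = 0.880, giving a principal value of 28.4°.
Before full moon the principal value applies: θ = 28.4°.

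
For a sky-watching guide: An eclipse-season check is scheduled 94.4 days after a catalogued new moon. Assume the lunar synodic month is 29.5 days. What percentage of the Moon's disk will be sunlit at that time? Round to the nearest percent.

35%

94.4/29.5 = 3.200 lunations, so 3 complete cycles and 5.90 d into the next.
Phase angle: θ = 360°·(5.90 d)/(29.5 d) = 72.0°.
Illuminated fraction = (1 − cos 72.0°)/2 = (1 − 0.309)/2 ≈ 0.345, so 35%.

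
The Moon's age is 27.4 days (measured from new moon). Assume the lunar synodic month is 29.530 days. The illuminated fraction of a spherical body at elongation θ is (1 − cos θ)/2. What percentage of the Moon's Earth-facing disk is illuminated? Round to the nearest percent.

5%

The Moon has covered 27.4/29.530 of its cycle, so θ ≈ 360° × 27.4/29.530 = 334.0°.
With cos θ = 0.899, the lit fraction is (1 − 0.899)/2 ≈ 0.050, so 5%.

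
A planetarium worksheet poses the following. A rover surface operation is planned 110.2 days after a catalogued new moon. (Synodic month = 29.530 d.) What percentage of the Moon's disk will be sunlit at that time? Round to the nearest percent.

Reduce mod P: 110.2 − 3×29.530 = 21.61 d into the current lunation.
Phase angle: θ = 360°·(21.61 d)/(29.530 d) = 263.4°.
With cos θ = (-0.114), the lit fraction is (1 − (-0.114))/2 ≈ 0.557, so 56%.

56%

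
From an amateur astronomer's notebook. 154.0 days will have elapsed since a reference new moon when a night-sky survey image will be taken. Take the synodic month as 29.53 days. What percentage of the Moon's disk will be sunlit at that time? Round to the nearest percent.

39%

154.0 d spans 5 complete synodic months (5 × 29.53 = 147.65 d) plus 6.35 d.
Phase angle: θ = 360°·(6.35 d)/(29.53 d) = 77.4°.
cos 77.4° = 0.218, so f = (1 − 0.218)/2 = 0.391, so 39%.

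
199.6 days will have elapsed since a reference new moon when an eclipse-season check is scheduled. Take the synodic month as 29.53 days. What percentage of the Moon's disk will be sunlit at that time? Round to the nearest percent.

199.6 d spans 6 complete synodic months (6 × 29.53 = 177.18 d) plus 22.42 d.
Phase angle: θ = 360°·(22.42 d)/(29.53 d) = 273.3°.
With cos θ = 0.058, the lit fraction is (1 − 0.058)/2 ≈ 0.471, so 47%.

47%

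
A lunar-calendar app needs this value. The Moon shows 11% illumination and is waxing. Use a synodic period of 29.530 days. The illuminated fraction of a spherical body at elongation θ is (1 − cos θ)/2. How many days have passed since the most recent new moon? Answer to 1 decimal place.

Invert f = (1 − cos θ)/2 to get cos θ = 1 − 2(0.11) = 0.780, hence θ₀ = arccos 0.780 = 38.7°.
Waxing ⇒ before full, so θ = 38.7°.
At 360°/29.530 d per day, 38.7° corresponds to 3.18 days.

3.2 days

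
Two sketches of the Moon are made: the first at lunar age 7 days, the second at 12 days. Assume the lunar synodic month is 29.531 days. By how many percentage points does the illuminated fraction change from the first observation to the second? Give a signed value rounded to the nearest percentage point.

First observation: θ = 360°·7/29.531 = 85.3°, so f = 0.459.
Second observation: θ = 146.3°, f = 0.916.
Δf = 0.916 − 0.459 = +0.457, i.e. +46 pp.

+46 percentage points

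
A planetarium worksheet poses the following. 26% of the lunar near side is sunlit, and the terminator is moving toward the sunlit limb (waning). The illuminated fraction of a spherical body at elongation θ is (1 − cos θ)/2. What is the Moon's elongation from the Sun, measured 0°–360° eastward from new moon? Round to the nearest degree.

Invert f = (1 − cos θ)/2 to get cos θ = 1 − 2(0.26) = 0.480, hence θ₀ = arccos 0.480 = 61.3°.
Waning ⇒ past full, so θ = 360° − 61.3° = 298.7°.

299°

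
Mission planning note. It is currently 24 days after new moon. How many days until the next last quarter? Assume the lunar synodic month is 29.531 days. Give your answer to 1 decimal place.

27.7 days

Last quarter is 0.75 of the way through the cycle: age 0.75 × 29.531 = 22.148 d.
This lunation's last quarter (22.148 d) has passed, so add one period: 51.679 − 24 = 27.679 days.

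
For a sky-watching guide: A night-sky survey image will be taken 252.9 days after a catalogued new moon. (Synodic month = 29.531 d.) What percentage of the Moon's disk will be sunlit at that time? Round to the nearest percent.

96%

252.9/29.531 = 8.564 lunations, so 8 complete cycles and 16.65 d into the next.
Phase angle: θ = 360°·(16.65 d)/(29.531 d) = 203.0°.
Illuminated fraction = (1 − cos 203.0°)/2 = (1 − (-0.921))/2 ≈ 0.960, so 96%.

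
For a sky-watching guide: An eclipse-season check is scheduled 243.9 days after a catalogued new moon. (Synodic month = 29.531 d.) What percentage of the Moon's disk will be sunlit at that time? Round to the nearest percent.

53%

Reduce mod P: 243.9 − 8×29.531 = 7.65 d into the current lunation.
The Moon has covered 7.65/29.531 of its cycle, so θ ≈ 360° × 7.65/29.531 = 93.3°.
cos 93.3° = (-0.057), so f = (1 − (-0.057))/2 = 0.529, so 53%.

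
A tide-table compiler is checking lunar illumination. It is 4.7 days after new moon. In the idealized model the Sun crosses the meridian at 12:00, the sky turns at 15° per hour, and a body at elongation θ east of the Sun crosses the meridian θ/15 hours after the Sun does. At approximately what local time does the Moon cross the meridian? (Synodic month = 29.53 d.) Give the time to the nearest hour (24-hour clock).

Elongation θ = 360° × 4.7/29.53 ≈ 57.3°.
Delay after the Sun = 57.3° / (15°/h) ≈ 3.82 h.
12:00 + 3.82 h ≈ 15:49 → 16:00 to the nearest hour.

16:00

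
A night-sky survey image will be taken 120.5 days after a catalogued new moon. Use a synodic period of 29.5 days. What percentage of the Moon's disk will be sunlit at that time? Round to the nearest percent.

Reduce mod P: 120.5 − 4×29.5 = 2.50 d into the current lunation.
The Moon has covered 2.50/29.5 of its cycle, so θ ≈ 360° × 2.50/29.5 = 30.5°.
Illuminated fraction = (1 − cos 30.5°)/2 = (1 − 0.862)/2 ≈ 0.069, so 7%.

7%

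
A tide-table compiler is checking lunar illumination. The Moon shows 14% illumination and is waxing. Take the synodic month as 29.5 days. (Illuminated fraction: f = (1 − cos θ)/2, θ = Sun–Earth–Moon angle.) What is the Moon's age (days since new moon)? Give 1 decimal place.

3.6 days

From f = (1 − cos θ)/2: cos θ = 1 − 2×0.14 = 0.720; arccos → 43.9°.
Waxing ⇒ before full, so θ = 43.9°.
Age = 29.5 × 43.9°/360° ≈ 3.60 days.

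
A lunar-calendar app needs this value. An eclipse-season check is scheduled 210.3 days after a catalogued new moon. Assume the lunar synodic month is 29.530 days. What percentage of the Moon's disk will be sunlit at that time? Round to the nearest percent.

14%

210.3/29.530 = 7.122 lunations, so 7 complete cycles and 3.59 d into the next.
Phase angle: θ = 360°·(3.59 d)/(29.530 d) = 43.8°.
cos 43.8° = 0.722, so f = (1 − 0.722)/2 = 0.139, so 14%.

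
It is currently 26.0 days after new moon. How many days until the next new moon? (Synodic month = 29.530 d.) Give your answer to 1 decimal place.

One full lunation from the last new moon is 29.530 d; remaining = 29.530 − 26.0 = 3.530 d.

3.5 days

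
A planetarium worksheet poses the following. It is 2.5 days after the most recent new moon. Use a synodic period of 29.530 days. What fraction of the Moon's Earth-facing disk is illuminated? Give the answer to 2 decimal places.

Elongation θ = 360° × 2.5/29.530 ≈ 30.5°.
Illuminated fraction = (1 − cos 30.5°)/2 = (1 − 0.862)/2 ≈ 0.069.

0.07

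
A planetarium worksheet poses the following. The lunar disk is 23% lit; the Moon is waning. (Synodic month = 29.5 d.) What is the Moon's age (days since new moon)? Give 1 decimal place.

From f = (1 − cos θ)/2: cos θ = 1 − 2×0.23 = 0.540; arccos → 57.3°.
A waning Moon lies in 180°–360°, so θ = 360° − 57.3° = 302.7°.
At 360°/29.5 d per day, 302.7° corresponds to 24.80 days.

24.8 days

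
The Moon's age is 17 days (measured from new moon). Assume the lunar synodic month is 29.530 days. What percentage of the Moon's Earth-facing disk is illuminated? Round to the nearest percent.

Elongation θ = 360° × 17/29.530 ≈ 207.2°.
Illuminated fraction = (1 − cos 207.2°)/2 = (1 − (-0.889))/2 ≈ 0.945, so 94%.

94%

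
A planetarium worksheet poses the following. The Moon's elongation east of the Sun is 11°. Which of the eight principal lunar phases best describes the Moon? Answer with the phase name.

The new moon sector spans roughly -22°–22°; 11° falls inside it.

new moon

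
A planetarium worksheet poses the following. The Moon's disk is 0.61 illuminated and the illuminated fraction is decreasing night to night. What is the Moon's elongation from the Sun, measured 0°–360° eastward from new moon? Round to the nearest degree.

Invert f = (1 − cos θ)/2 to get cos θ = 1 − 2(0.61) = -0.220, hence θ₀ = arccos -0.220 = 102.7°.
Since the Moon is past full (waning), take the reflex angle: θ = 360° − 102.7° = 257.3°.

257°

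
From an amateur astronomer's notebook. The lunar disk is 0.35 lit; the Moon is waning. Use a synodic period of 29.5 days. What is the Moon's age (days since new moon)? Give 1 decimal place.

cos θ = 1 − 2f = 0.300, giving a principal value of 72.5°.
A waning Moon lies in 180°–360°, so θ = 360° − 72.5° = 287.5°.
At 360°/29.5 d per day, 287.5° corresponds to 23.56 days.

23.6 days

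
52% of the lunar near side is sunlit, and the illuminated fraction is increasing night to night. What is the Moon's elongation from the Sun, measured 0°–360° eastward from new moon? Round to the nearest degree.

92°

cos θ = 1 − 2f = -0.040, giving a principal value of 92.3°.
The Moon is waxing (0°–180°), so θ = 92.3° directly.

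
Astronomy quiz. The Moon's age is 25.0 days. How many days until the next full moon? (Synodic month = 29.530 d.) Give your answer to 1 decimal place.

Full moon is 0.5 of the way through the cycle: age 0.5 × 29.530 = 14.765 d.
This lunation's full moon (14.765 d) has passed, so add one period: 44.295 − 25.0 = 19.295 days.

19.3 days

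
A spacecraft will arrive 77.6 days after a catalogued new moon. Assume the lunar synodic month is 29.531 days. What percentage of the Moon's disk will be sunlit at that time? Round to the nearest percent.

85%

Reduce mod P: 77.6 − 2×29.531 = 18.54 d into the current lunation.
Elongation θ = 360° × 18.54/29.531 ≈ 226.0°.
Illuminated fraction = (1 − cos 226.0°)/2 = (1 − (-0.695))/2 ≈ 0.847, so 85%.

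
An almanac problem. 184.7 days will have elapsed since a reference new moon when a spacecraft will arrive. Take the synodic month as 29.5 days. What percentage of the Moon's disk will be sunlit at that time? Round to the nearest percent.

184.7/29.5 = 6.261 lunations, so 6 complete cycles and 7.70 d into the next.
The Moon has covered 7.70/29.5 of its cycle, so θ ≈ 360° × 7.70/29.5 = 94.0°.
Illuminated fraction = (1 − cos 94.0°)/2 = (1 − (-0.069))/2 ≈ 0.535, so 53%.

53%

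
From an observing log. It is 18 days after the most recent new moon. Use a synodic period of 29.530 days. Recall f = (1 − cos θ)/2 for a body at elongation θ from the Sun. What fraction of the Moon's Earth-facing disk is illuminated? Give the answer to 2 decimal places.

Elongation θ = 360° × 18/29.530 ≈ 219.4°.
With cos θ = (-0.772), the lit fraction is (1 − (-0.772))/2 ≈ 0.886.

0.89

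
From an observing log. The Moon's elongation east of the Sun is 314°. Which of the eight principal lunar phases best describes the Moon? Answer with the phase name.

waning crescent

The waning crescent sector spans roughly 292°–338°; 314° falls inside it.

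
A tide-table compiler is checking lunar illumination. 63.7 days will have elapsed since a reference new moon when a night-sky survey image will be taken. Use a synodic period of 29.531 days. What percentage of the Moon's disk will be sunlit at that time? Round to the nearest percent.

22%

63.7/29.531 = 2.157 lunations, so 2 complete cycles and 4.64 d into the next.
The Moon has covered 4.64/29.531 of its cycle, so θ ≈ 360° × 4.64/29.531 = 56.5°.
With cos θ = 0.551, the lit fraction is (1 − 0.551)/2 ≈ 0.224, so 22%.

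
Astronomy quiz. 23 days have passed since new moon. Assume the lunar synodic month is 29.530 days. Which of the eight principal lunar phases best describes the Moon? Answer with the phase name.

θ ≈ 360° × 23/29.530 = 280°, which falls in the last quarter sector.

last quarter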